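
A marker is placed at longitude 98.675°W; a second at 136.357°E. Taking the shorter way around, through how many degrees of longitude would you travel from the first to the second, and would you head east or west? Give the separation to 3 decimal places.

Raw difference: 136.357 − -98.675 = 235.032°.
Normalise into (−180°, 180°]: 235.032° − 360° = -124.968°.
Negative ⇒ the second point lies to the west; separation 124.968°.

124.968° west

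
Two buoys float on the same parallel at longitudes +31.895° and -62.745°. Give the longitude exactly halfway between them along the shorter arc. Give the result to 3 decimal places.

-15.425°

Signed shortest Δλ from +31.895° to -62.745° is -94.640°.
Midpoint longitude = +31.895° + (-94.640°)/2 = +31.895° − 47.320° = -15.425°.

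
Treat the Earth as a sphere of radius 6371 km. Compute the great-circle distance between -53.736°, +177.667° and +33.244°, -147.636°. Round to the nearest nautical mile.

Δλ = -147.636 − 177.667 = -325.303°; wrapped into (−180°, 180°]: 34.697°.
Δφ = 33.244 − -53.736 = 86.980°.
a = sin²(Δφ/2) + cos φ₁ · cos φ₂ · sin²(Δλ/2) = 0.517643.
c = 2·atan2(√a, √(1−a)) = 1.60609 rad → d = 6371·c ≈ 10232.40 km ≈ 5525.05 nmi.

5525 nmi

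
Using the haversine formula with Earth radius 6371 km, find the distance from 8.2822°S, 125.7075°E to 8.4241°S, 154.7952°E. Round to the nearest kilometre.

3199 km

Δλ = 154.7952 − 125.7075 = 29.0877°.
Δφ = -8.4241 − -8.2822 = -0.1419°.
a = sin²(Δφ/2) + cos φ₁ · cos φ₂ · sin²(Δλ/2) = 0.061732.
c = 2·atan2(√a, √(1−a)) = 0.50218 rad → d = 6371·c ≈ 3199.39 km.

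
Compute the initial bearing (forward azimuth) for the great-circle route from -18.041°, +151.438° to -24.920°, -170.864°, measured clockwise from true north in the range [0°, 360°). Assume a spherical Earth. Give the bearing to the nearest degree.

Δλ = -170.864 − 151.438 = -322.302°; wrapped into (−180°, 180°]: 37.698°.
θ = atan2( sin Δλ · cos φ₂ , cos φ₁ · sin φ₂ − sin φ₁ · cos φ₂ · cos Δλ )
  = atan2(0.55457, -0.17840) = 107.833° → normalised to [0°, 360°): 107.833°.

108°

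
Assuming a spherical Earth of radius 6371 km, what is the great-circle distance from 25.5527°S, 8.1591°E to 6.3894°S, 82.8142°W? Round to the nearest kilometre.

9799 km

Δλ = -82.8142 − 8.1591 = -90.9733°.
Δφ = -6.3894 − -25.5527 = 19.1633°.
a = sin²(Δφ/2) + cos φ₁ · cos φ₂ · sin²(Δλ/2) = 0.483614.
c = 2·atan2(√a, √(1−a)) = 1.53802 rad → d = 6371·c ≈ 9798.72 km.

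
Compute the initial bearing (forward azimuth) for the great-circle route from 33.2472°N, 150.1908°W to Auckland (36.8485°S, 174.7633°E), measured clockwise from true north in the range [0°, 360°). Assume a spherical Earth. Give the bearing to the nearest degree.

208°

Δλ = 174.7633 − -150.1908 = 324.9541°; wrapped into (−180°, 180°]: -35.0459°.
θ = atan2( sin Δλ · cos φ₂ , cos φ₁ · sin φ₂ − sin φ₁ · cos φ₂ · cos Δλ )
  = atan2(-0.45951, -0.86072) = -151.903° → normalised to [0°, 360°): 208.097°.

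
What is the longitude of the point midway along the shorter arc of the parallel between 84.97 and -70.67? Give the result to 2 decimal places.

+7.15°

Signed shortest Δλ from +84.97° to -70.67° is -155.64°.
Midpoint longitude = +84.97° + (-155.64°)/2 = +84.97° − 77.82° = +7.15°.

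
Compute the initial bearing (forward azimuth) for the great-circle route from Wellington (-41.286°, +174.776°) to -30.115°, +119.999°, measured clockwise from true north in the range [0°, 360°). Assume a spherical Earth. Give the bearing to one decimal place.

266.1°

Δλ = 119.999 − 174.776 = -54.777°.
θ = atan2( sin Δλ · cos φ₂ , cos φ₁ · sin φ₂ − sin φ₁ · cos φ₂ · cos Δλ )
  = atan2(-0.70665, -0.04783) = -93.872° → normalised to [0°, 360°): 266.128°.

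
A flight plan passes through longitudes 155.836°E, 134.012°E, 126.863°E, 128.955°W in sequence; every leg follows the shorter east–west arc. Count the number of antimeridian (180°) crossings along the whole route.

Leg 1: +155.836° → +134.012°, shortest Δλ = -21.824° (west) — does not cross 180°.
Leg 2: +134.012° → +126.863°, shortest Δλ = -7.149° (west) — does not cross 180°.
Leg 3: +126.863° → -128.955°, shortest Δλ = 104.182° (east) — crosses 180°.
Total crossings: 1.

1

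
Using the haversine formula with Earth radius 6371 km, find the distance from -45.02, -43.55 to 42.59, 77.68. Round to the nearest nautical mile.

Δλ = 77.68 − -43.55 = 121.23°.
Δφ = 42.59 − -45.02 = 87.61°.
a = sin²(Δφ/2) + cos φ₁ · cos φ₂ · sin²(Δλ/2) = 0.874257.
c = 2·atan2(√a, √(1−a)) = 2.41662 rad → d = 6371·c ≈ 15396.26 km ≈ 8313.31 nmi.

8313 nmi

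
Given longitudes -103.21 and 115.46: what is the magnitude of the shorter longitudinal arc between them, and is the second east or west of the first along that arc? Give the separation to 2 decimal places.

Raw difference: 115.46 − -103.21 = 218.67°.
Normalise into (−180°, 180°]: 218.67° − 360° = -141.33°.
Negative ⇒ the second point lies to the west; separation 141.33°.

141.33° west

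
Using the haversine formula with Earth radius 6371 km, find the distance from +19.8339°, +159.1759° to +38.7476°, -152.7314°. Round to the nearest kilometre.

Δλ = -152.7314 − 159.1759 = -311.9073°; wrapped into (−180°, 180°]: 48.0927°.
Δφ = 38.7476 − 19.8339 = 18.9137°.
a = sin²(Δφ/2) + cos φ₁ · cos φ₂ · sin²(Δλ/2) = 0.148808.
c = 2·atan2(√a, √(1−a)) = 0.79206 rad → d = 6371·c ≈ 5046.18 km.

5046 km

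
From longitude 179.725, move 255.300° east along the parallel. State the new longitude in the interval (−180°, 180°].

+75.025°

Start at +179.725°; shift +255.300° → +435.025°.
+435.025° lies outside (−180°, 180°]; subtract 360° → +75.025°.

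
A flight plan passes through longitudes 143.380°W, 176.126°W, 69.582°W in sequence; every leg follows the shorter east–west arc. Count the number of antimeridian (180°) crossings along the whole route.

0

Leg 1: -143.380° → -176.126°, shortest Δλ = -32.746° (west) — does not cross 180°.
Leg 2: -176.126° → -69.582°, shortest Δλ = 106.544° (east) — does not cross 180°.
Total crossings: 0.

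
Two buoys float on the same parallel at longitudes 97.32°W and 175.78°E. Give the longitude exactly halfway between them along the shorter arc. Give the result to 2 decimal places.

Signed shortest Δλ from -97.32° to +175.78° is -86.90°.
Midpoint longitude = -97.32° + (-86.90°)/2 = -97.32° − 43.45° = -140.77°.
(The naïve average (-97.32 + +175.78)/2 = 39.23° is on the wrong side of the globe.)

140.77°W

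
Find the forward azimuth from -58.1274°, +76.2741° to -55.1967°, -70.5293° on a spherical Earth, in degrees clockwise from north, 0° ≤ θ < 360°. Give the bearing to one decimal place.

200.4°

Δλ = -70.5293 − 76.2741 = -146.8034°.
θ = atan2( sin Δλ · cos φ₂ , cos φ₁ · sin φ₂ − sin φ₁ · cos φ₂ · cos Δλ )
  = atan2(-0.31250, -0.83917) = -159.575° → normalised to [0°, 360°): 200.425°.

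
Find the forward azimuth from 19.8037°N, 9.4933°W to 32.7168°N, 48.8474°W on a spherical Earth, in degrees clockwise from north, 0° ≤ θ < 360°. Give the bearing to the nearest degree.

Δλ = -48.8474 − -9.4933 = -39.3541°.
θ = atan2( sin Δλ · cos φ₂ , cos φ₁ · sin φ₂ − sin φ₁ · cos φ₂ · cos Δλ )
  = atan2(-0.53351, 0.28811) = -61.630° → normalised to [0°, 360°): 298.370°.

298°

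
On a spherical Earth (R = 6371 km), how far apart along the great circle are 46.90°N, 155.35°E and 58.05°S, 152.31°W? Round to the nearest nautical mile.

6814 nmi

Δλ = -152.31 − 155.35 = -307.66°; wrapped into (−180°, 180°]: 52.34°.
Δφ = -58.05 − 46.90 = -104.95°.
a = sin²(Δφ/2) + cos φ₁ · cos φ₂ · sin²(Δλ/2) = 0.699319.
c = 2·atan2(√a, √(1−a)) = 1.98083 rad → d = 6371·c ≈ 12619.85 km ≈ 6814.17 nmi.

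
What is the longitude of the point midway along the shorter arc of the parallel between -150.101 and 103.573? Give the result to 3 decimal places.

Signed shortest Δλ from -150.101° to +103.573° is -106.326°.
Midpoint longitude = -150.101° + (-106.326°)/2 = -150.101° − 53.163° = -203.264°.
Normalise into (−180°, 180°]: +156.736°.
(The naïve average (-150.101 + +103.573)/2 = -23.264° is on the wrong side of the globe.)

+156.736°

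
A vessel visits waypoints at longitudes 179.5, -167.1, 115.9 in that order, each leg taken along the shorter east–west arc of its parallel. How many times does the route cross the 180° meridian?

2

Leg 1: +179.5° → -167.1°, shortest Δλ = 13.4° (east) — crosses 180°.
Leg 2: -167.1° → +115.9°, shortest Δλ = -77.0° (west) — crosses 180°.
Total crossings: 2.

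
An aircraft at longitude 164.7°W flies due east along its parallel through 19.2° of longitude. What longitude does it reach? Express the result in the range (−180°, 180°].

145.5°W

Start at -164.7°; shift +19.2° → -145.5°.
-145.5° already lies in (−180°, 180°].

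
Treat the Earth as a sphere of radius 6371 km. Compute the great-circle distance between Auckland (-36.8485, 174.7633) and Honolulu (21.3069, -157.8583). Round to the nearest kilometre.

7076 km

Δλ = -157.8583 − 174.7633 = -332.6216°; wrapped into (−180°, 180°]: 27.3784°.
Δφ = 21.3069 − -36.8485 = 58.1554°.
a = sin²(Δφ/2) + cos φ₁ · cos φ₂ · sin²(Δλ/2) = 0.277945.
c = 2·atan2(√a, √(1−a)) = 1.11062 rad → d = 6371·c ≈ 7075.73 km.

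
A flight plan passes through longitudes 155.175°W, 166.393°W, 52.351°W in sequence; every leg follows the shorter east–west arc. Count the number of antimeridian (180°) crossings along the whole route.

0

Leg 1: -155.175° → -166.393°, shortest Δλ = -11.218° (west) — does not cross 180°.
Leg 2: -166.393° → -52.351°, shortest Δλ = 114.042° (east) — does not cross 180°.
Total crossings: 0.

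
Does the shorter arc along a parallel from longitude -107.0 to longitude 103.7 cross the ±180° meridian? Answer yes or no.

Yes

Naïve |103.7 − -107.0| = 210.7° > 180°, so the shorter arc goes the other way round — across 180°.
Signed shortest Δλ = ((103.7 − -107.0 + 180) mod 360) − 180 = -149.3°.
Going west by 149.3° from -107.0° passes through 180° before reaching +103.7°.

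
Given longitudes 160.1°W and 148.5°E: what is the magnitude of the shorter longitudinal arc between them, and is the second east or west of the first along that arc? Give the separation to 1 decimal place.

51.4° west

Raw difference: 148.5 − -160.1 = 308.6°.
Normalise into (−180°, 180°]: 308.6° − 360° = -51.4°.
Negative ⇒ the second point lies to the west; separation 51.4°.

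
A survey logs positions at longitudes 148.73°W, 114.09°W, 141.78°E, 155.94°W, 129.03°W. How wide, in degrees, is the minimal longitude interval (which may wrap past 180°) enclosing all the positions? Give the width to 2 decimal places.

104.13°

Sort the longitudes: -155.94°, -148.73°, -129.03°, -114.09°, +141.78°.
Eastward gaps between consecutive values (wrapping around): 7.21°, 19.70°, 14.94°, 255.87°, 62.28°.
Largest gap = 255.87° ⇒ minimal covering band is its complement: 360° − 255.87° = 104.13°.
Band runs from +141.78° eastward to -114.09°, crossing the antimeridian.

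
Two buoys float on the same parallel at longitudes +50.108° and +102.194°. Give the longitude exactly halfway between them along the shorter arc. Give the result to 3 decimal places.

Signed shortest Δλ from +50.108° to +102.194° is +52.086°.
Midpoint longitude = +50.108° + (+52.086°)/2 = +50.108° + 26.043° = +76.151°.

+76.151°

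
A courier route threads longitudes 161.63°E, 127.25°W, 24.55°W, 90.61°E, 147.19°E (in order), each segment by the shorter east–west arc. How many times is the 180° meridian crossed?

1

Leg 1: +161.63° → -127.25°, shortest Δλ = 71.12° (east) — crosses 180°.
Leg 2: -127.25° → -24.55°, shortest Δλ = 102.7° (east) — does not cross 180°.
Leg 3: -24.55° → +90.61°, shortest Δλ = 115.16° (east) — does not cross 180°.
Leg 4: +90.61° → +147.19°, shortest Δλ = 56.58° (east) — does not cross 180°.
Total crossings: 1.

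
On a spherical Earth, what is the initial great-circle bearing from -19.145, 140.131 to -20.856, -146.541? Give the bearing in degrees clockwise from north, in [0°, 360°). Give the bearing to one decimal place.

Δλ = -146.541 − 140.131 = -286.672°; wrapped into (−180°, 180°]: 73.328°.
θ = atan2( sin Δλ · cos φ₂ , cos φ₁ · sin φ₂ − sin φ₁ · cos φ₂ · cos Δλ )
  = atan2(0.89520, -0.24841) = 105.509° → normalised to [0°, 360°): 105.509°.

105.5°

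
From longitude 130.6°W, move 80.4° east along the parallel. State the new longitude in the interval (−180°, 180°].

Start at -130.6°; shift +80.4° → -50.2°.
-50.2° already lies in (−180°, 180°].

50.2°W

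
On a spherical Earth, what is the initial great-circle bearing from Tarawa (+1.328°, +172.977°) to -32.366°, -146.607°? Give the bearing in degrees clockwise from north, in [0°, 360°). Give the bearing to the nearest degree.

135°

Δλ = -146.607 − 172.977 = -319.584°; wrapped into (−180°, 180°]: 40.416°.
θ = atan2( sin Δλ · cos φ₂ , cos φ₁ · sin φ₂ − sin φ₁ · cos φ₂ · cos Δλ )
  = atan2(0.54761, -0.55009) = 135.129° → normalised to [0°, 360°): 135.129°.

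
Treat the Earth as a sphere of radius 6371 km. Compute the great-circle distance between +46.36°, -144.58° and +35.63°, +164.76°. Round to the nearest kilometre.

Δλ = 164.76 − -144.58 = 309.34°; wrapped into (−180°, 180°]: -50.66°.
Δφ = 35.63 − 46.36 = -10.73°.
a = sin²(Δφ/2) + cos φ₁ · cos φ₂ · sin²(Δλ/2) = 0.111415.
c = 2·atan2(√a, √(1−a)) = 0.68064 rad → d = 6371·c ≈ 4336.35 km.

4336 km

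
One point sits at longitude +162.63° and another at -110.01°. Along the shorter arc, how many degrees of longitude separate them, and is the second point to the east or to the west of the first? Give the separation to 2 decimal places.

Raw difference: -110.01 − 162.63 = -272.64°.
Normalise into (−180°, 180°]: -272.64° + 360° = 87.36°.
Positive ⇒ the second point lies to the east; separation 87.36°.

87.36° east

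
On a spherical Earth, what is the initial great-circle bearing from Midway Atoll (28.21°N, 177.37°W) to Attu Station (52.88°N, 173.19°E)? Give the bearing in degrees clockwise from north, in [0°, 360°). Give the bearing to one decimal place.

346.8°

Δλ = 173.19 − -177.37 = 350.56°; wrapped into (−180°, 180°]: -9.44°.
θ = atan2( sin Δλ · cos φ₂ , cos φ₁ · sin φ₂ − sin φ₁ · cos φ₂ · cos Δλ )
  = atan2(-0.09898, 0.42125) = -13.223° → normalised to [0°, 360°): 346.777°.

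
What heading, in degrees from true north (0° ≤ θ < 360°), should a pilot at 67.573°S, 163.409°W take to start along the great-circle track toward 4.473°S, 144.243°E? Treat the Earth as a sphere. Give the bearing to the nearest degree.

304°

Δλ = 144.243 − -163.409 = 307.652°; wrapped into (−180°, 180°]: -52.348°.
θ = atan2( sin Δλ · cos φ₂ , cos φ₁ · sin φ₂ − sin φ₁ · cos φ₂ · cos Δλ )
  = atan2(-0.78932, 0.53319) = -55.961° → normalised to [0°, 360°): 304.039°.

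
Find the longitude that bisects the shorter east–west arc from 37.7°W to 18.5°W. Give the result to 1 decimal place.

Signed shortest Δλ from -37.7° to -18.5° is +19.2°.
Midpoint longitude = -37.7° + (+19.2°)/2 = -37.7° + 9.6° = -28.1°.

28.1°W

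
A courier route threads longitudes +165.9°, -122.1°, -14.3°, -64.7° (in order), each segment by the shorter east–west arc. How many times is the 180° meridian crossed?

Leg 1: +165.9° → -122.1°, shortest Δλ = 72.0° (east) — crosses 180°.
Leg 2: -122.1° → -14.3°, shortest Δλ = 107.8° (east) — does not cross 180°.
Leg 3: -14.3° → -64.7°, shortest Δλ = -50.4° (west) — does not cross 180°.
Total crossings: 1.

1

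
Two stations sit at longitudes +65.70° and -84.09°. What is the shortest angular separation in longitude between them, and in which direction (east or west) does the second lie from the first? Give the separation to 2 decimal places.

149.79° west

Raw difference: -84.09 − 65.70 = -149.79°.
Normalise into (−180°, 180°]: -149.79° stays -149.79°.
Negative ⇒ the second point lies to the west; separation 149.79°.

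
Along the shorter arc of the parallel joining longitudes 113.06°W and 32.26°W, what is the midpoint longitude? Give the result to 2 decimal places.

Signed shortest Δλ from -113.06° to -32.26° is +80.80°.
Midpoint longitude = -113.06° + (+80.80°)/2 = -113.06° + 40.40° = -72.66°.

72.66°W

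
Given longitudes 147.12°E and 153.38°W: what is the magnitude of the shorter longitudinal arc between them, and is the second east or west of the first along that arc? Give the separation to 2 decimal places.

59.50° east

Raw difference: -153.38 − 147.12 = -300.5°.
Normalise into (−180°, 180°]: -300.5° + 360° = 59.5°.
Positive ⇒ the second point lies to the east; separation 59.50°.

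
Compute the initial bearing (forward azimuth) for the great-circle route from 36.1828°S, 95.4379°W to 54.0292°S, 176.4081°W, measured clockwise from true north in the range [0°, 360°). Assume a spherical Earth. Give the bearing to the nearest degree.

224°

Δλ = -176.4081 − -95.4379 = -80.9702°.
θ = atan2( sin Δλ · cos φ₂ , cos φ₁ · sin φ₂ − sin φ₁ · cos φ₂ · cos Δλ )
  = atan2(-0.58009, -0.59881) = -135.909° → normalised to [0°, 360°): 224.091°.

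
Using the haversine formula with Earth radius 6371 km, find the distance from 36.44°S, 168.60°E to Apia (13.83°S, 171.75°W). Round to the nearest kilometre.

3185 km

Δλ = -171.75 − 168.60 = -340.35°; wrapped into (−180°, 180°]: 19.65°.
Δφ = -13.83 − -36.44 = 22.61°.
a = sin²(Δφ/2) + cos φ₁ · cos φ₂ · sin²(Δλ/2) = 0.061174.
c = 2·atan2(√a, √(1−a)) = 0.49986 rad → d = 6371·c ≈ 3184.58 km.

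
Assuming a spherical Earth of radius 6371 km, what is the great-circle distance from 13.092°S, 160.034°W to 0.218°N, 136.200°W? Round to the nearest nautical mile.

Δλ = -136.200 − -160.034 = 23.834°.
Δφ = 0.218 − -13.092 = 13.310°.
a = sin²(Δφ/2) + cos φ₁ · cos φ₂ · sin²(Δλ/2) = 0.054962.
c = 2·atan2(√a, √(1−a)) = 0.47328 rad → d = 6371·c ≈ 3015.30 km ≈ 1628.13 nmi.

1628 nmi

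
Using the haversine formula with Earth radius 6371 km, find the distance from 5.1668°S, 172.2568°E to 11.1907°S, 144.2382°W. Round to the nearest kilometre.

4830 km

Δλ = -144.2382 − 172.2568 = -316.4950°; wrapped into (−180°, 180°]: 43.5050°.
Δφ = -11.1907 − -5.1668 = -6.0239°.
a = sin²(Δφ/2) + cos φ₁ · cos φ₂ · sin²(Δλ/2) = 0.136945.
c = 2·atan2(√a, √(1−a)) = 0.75815 rad → d = 6371·c ≈ 4830.17 km.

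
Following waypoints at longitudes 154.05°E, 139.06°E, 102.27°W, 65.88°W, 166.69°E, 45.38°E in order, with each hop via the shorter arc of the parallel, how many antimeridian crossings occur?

2

Leg 1: +154.05° → +139.06°, shortest Δλ = -14.99° (west) — does not cross 180°.
Leg 2: +139.06° → -102.27°, shortest Δλ = 118.67° (east) — crosses 180°.
Leg 3: -102.27° → -65.88°, shortest Δλ = 36.39° (east) — does not cross 180°.
Leg 4: -65.88° → +166.69°, shortest Δλ = -127.43° (west) — crosses 180°.
Leg 5: +166.69° → +45.38°, shortest Δλ = -121.31° (west) — does not cross 180°.
Total crossings: 2.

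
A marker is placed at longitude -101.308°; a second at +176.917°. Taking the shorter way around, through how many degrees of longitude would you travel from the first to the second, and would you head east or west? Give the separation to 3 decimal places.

Raw difference: 176.917 − -101.308 = 278.225°.
Normalise into (−180°, 180°]: 278.225° − 360° = -81.775°.
Negative ⇒ the second point lies to the west; separation 81.775°.

81.775° west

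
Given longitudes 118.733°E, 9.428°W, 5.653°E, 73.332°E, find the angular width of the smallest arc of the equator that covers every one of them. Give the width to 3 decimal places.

128.161°

Sort the longitudes: -9.428°, +5.653°, +73.332°, +118.733°.
Eastward gaps between consecutive values (wrapping around): 15.081°, 67.679°, 45.401°, 231.839°.
Largest gap = 231.839° ⇒ minimal covering band is its complement: 360° − 231.839° = 128.161°.
Band runs from -9.428° eastward to +118.733°.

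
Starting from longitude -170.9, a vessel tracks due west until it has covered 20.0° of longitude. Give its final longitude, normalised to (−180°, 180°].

+169.1°

Start at -170.9°; shift −20.0° → -190.9°.
-190.9° lies outside (−180°, 180°]; add 360° → +169.1°.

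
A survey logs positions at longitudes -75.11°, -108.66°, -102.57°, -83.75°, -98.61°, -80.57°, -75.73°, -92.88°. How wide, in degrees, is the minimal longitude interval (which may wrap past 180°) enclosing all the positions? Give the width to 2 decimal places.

33.55°

Sort the longitudes: -108.66°, -102.57°, -98.61°, -92.88°, -83.75°, -80.57°, -75.73°, -75.11°.
Eastward gaps between consecutive values (wrapping around): 6.09°, 3.96°, 5.73°, 9.13°, 3.18°, 4.84°, 0.62°, 326.45°.
Largest gap = 326.45° ⇒ minimal covering band is its complement: 360° − 326.45° = 33.55°.
Band runs from -108.66° eastward to -75.11°.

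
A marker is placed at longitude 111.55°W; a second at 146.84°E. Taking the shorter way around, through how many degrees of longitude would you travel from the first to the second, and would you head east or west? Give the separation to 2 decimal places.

Raw difference: 146.84 − -111.55 = 258.39°.
Normalise into (−180°, 180°]: 258.39° − 360° = -101.61°.
Negative ⇒ the second point lies to the west; separation 101.61°.

101.61° west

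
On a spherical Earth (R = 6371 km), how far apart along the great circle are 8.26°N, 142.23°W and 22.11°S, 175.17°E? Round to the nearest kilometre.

5740 km

Δλ = 175.17 − -142.23 = 317.40°; wrapped into (−180°, 180°]: -42.60°.
Δφ = -22.11 − 8.26 = -30.37°.
a = sin²(Δφ/2) + cos φ₁ · cos φ₂ · sin²(Δλ/2) = 0.189591.
c = 2·atan2(√a, √(1−a)) = 0.90101 rad → d = 6371·c ≈ 5740.33 km.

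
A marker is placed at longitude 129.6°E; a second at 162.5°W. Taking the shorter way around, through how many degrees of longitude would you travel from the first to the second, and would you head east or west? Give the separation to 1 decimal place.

Raw difference: -162.5 − 129.6 = -292.1°.
Normalise into (−180°, 180°]: -292.1° + 360° = 67.9°.
Positive ⇒ the second point lies to the east; separation 67.9°.

67.9° east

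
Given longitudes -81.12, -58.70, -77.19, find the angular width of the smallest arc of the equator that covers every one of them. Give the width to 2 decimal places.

Sort the longitudes: -81.12°, -77.19°, -58.70°.
Eastward gaps between consecutive values (wrapping around): 3.93°, 18.49°, 337.58°.
Largest gap = 337.58° ⇒ minimal covering band is its complement: 360° − 337.58° = 22.42°.
Band runs from -81.12° eastward to -58.70°.

22.42°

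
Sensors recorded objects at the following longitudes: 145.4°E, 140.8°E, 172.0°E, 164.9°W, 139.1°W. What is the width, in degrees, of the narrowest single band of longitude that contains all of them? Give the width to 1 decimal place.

Sort the longitudes: -164.9°, -139.1°, +140.8°, +145.4°, +172.0°.
Eastward gaps between consecutive values (wrapping around): 25.8°, 279.9°, 4.6°, 26.6°, 23.1°.
Largest gap = 279.9° ⇒ minimal covering band is its complement: 360° − 279.9° = 80.1°.
Band runs from +140.8° eastward to -139.1°, crossing the antimeridian.

80.1°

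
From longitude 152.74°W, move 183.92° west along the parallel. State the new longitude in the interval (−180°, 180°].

Start at -152.74°; shift −183.92° → -336.66°.
-336.66° lies outside (−180°, 180°]; add 360° → +23.34°.

23.34°E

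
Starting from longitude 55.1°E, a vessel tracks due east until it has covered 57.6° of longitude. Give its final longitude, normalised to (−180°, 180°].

112.7°E

Start at +55.1°; shift +57.6° → +112.7°.
+112.7° already lies in (−180°, 180°].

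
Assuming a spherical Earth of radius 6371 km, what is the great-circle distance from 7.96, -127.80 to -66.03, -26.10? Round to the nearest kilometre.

Δλ = -26.10 − -127.80 = 101.70°.
Δφ = -66.03 − 7.96 = -73.99°.
a = sin²(Δφ/2) + cos φ₁ · cos φ₂ · sin²(Δλ/2) = 0.604065.
c = 2·atan2(√a, √(1−a)) = 1.78046 rad → d = 6371·c ≈ 11343.30 km.

11343 km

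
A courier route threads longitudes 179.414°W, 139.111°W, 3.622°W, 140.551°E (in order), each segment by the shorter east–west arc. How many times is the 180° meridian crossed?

0

Leg 1: -179.414° → -139.111°, shortest Δλ = 40.303° (east) — does not cross 180°.
Leg 2: -139.111° → -3.622°, shortest Δλ = 135.489° (east) — does not cross 180°.
Leg 3: -3.622° → +140.551°, shortest Δλ = 144.173° (east) — does not cross 180°.
Total crossings: 0.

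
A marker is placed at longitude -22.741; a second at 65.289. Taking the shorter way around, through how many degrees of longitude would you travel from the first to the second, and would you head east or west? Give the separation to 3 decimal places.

88.030° east

Raw difference: 65.289 − -22.741 = 88.03°.
Normalise into (−180°, 180°]: 88.03° stays 88.03°.
Positive ⇒ the second point lies to the east; separation 88.030°.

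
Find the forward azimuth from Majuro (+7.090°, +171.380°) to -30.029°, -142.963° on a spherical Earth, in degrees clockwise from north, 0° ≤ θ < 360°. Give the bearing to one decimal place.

Δλ = -142.963 − 171.380 = -314.343°; wrapped into (−180°, 180°]: 45.657°.
θ = atan2( sin Δλ · cos φ₂ , cos φ₁ · sin φ₂ − sin φ₁ · cos φ₂ · cos Δλ )
  = atan2(0.61917, -0.57130) = 132.697° → normalised to [0°, 360°): 132.697°.

132.7°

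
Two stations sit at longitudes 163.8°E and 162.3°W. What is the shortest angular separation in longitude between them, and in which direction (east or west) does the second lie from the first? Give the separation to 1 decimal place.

Raw difference: -162.3 − 163.8 = -326.1°.
Normalise into (−180°, 180°]: -326.1° + 360° = 33.9°.
Positive ⇒ the second point lies to the east; separation 33.9°.

33.9° east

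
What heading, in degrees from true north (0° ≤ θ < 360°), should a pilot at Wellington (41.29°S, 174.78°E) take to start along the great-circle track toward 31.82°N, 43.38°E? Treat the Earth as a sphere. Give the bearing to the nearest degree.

Δλ = 43.38 − 174.78 = -131.40°.
θ = atan2( sin Δλ · cos φ₂ , cos φ₁ · sin φ₂ − sin φ₁ · cos φ₂ · cos Δλ )
  = atan2(-0.63738, 0.02537) = -87.721° → normalised to [0°, 360°): 272.279°.

272°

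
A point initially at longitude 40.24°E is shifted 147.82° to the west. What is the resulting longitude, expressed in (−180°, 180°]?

Start at +40.24°; shift −147.82° → -107.58°.
-107.58° already lies in (−180°, 180°].

107.58°W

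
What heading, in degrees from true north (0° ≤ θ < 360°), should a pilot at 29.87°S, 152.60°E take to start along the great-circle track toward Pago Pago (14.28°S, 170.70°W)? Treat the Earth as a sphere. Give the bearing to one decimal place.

Δλ = -170.70 − 152.60 = -323.30°; wrapped into (−180°, 180°]: 36.70°.
θ = atan2( sin Δλ · cos φ₂ , cos φ₁ · sin φ₂ − sin φ₁ · cos φ₂ · cos Δλ )
  = atan2(0.57916, 0.17308) = 73.361° → normalised to [0°, 360°): 73.361°.

73.4°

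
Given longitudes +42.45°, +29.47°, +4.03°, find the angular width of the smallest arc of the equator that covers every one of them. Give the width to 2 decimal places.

38.42°

Sort the longitudes: +4.03°, +29.47°, +42.45°.
Eastward gaps between consecutive values (wrapping around): 25.44°, 12.98°, 321.58°.
Largest gap = 321.58° ⇒ minimal covering band is its complement: 360° − 321.58° = 38.42°.
Band runs from +4.03° eastward to +42.45°.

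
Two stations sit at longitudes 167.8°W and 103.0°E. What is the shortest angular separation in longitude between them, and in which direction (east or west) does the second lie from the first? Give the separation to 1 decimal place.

89.2° west

Raw difference: 103.0 − -167.8 = 270.8°.
Normalise into (−180°, 180°]: 270.8° − 360° = -89.2°.
Negative ⇒ the second point lies to the west; separation 89.2°.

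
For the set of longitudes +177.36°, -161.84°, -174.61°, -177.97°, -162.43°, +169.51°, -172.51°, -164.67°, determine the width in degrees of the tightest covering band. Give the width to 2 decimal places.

28.65°

Sort the longitudes: -177.97°, -174.61°, -172.51°, -164.67°, -162.43°, -161.84°, +169.51°, +177.36°.
Eastward gaps between consecutive values (wrapping around): 3.36°, 2.10°, 7.84°, 2.24°, 0.59°, 331.35°, 7.85°, 4.67°.
Largest gap = 331.35° ⇒ minimal covering band is its complement: 360° − 331.35° = 28.65°.
Band runs from +169.51° eastward to -161.84°, crossing the antimeridian.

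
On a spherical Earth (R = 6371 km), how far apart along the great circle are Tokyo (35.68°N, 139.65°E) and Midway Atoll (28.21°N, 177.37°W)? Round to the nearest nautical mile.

Δλ = -177.37 − 139.65 = -317.02°; wrapped into (−180°, 180°]: 42.98°.
Δφ = 28.21 − 35.68 = -7.47°.
a = sin²(Δφ/2) + cos φ₁ · cos φ₂ · sin²(Δλ/2) = 0.100307.
c = 2·atan2(√a, √(1−a)) = 0.64453 rad → d = 6371·c ≈ 4106.27 km ≈ 2217.21 nmi.

2217 nmi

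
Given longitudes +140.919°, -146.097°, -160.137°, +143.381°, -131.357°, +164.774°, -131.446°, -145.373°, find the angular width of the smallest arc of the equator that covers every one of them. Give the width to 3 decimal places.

Sort the longitudes: -160.137°, -146.097°, -145.373°, -131.446°, -131.357°, +140.919°, +143.381°, +164.774°.
Eastward gaps between consecutive values (wrapping around): 14.040°, 0.724°, 13.927°, 0.089°, 272.276°, 2.462°, 21.393°, 35.089°.
Largest gap = 272.276° ⇒ minimal covering band is its complement: 360° − 272.276° = 87.724°.
Band runs from +140.919° eastward to -131.357°, crossing the antimeridian.

87.724°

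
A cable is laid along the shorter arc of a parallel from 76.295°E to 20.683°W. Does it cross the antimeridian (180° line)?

No

Signed shortest Δλ = ((-20.683 − 76.295 + 180) mod 360) − 180 = -96.978°.
Going west by 96.978° from +76.295° reaches -20.683° without touching 180°.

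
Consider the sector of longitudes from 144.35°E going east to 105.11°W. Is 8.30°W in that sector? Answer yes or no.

Band width going east from +144.35° to -105.11°: ((-105.11 − 144.35) mod 360) = 110.54°.
Offset of -8.30° east of the west edge: ((-8.30 − 144.35) mod 360) = 207.35°.
207.35° > 110.54° ⇒ outside.

No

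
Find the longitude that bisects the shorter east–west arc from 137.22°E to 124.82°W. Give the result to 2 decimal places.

Signed shortest Δλ from +137.22° to -124.82° is +97.96°.
Midpoint longitude = +137.22° + (+97.96°)/2 = +137.22° + 48.98° = +186.20°.
Normalise into (−180°, 180°]: -173.80°.
(The naïve average (+137.22 + -124.82)/2 = 6.2° is on the wrong side of the globe.)

173.80°W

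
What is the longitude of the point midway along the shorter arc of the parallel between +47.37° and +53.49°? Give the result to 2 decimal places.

+50.43°

Signed shortest Δλ from +47.37° to +53.49° is +6.12°.
Midpoint longitude = +47.37° + (+6.12°)/2 = +47.37° + 3.06° = +50.43°.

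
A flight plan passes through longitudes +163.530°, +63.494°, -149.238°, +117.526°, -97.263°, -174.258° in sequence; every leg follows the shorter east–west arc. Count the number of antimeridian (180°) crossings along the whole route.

Leg 1: +163.530° → +63.494°, shortest Δλ = -100.036° (west) — does not cross 180°.
Leg 2: +63.494° → -149.238°, shortest Δλ = 147.268° (east) — crosses 180°.
Leg 3: -149.238° → +117.526°, shortest Δλ = -93.236° (west) — crosses 180°.
Leg 4: +117.526° → -97.263°, shortest Δλ = 145.211° (east) — crosses 180°.
Leg 5: -97.263° → -174.258°, shortest Δλ = -76.995° (west) — does not cross 180°.
Total crossings: 3.

3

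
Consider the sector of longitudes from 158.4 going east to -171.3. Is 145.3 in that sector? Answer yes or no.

Band width going east from +158.4° to -171.3°: ((-171.3 − 158.4) mod 360) = 30.3°.
Offset of +145.3° east of the west edge: ((145.3 − 158.4) mod 360) = 346.9°.
346.9° > 30.3° ⇒ outside.

No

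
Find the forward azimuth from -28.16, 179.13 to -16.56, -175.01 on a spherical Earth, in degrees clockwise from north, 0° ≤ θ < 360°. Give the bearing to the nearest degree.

26°

Δλ = -175.01 − 179.13 = -354.14°; wrapped into (−180°, 180°]: 5.86°.
θ = atan2( sin Δλ · cos φ₂ , cos φ₁ · sin φ₂ − sin φ₁ · cos φ₂ · cos Δλ )
  = atan2(0.09786, 0.19871) = 26.219° → normalised to [0°, 360°): 26.219°.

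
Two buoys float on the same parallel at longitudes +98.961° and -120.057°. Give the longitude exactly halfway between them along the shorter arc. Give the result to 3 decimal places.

+169.452°

Signed shortest Δλ from +98.961° to -120.057° is +140.982°.
Midpoint longitude = +98.961° + (+140.982°)/2 = +98.961° + 70.491° = +169.452°.
(The naïve average (+98.961 + -120.057)/2 = -10.548° is on the wrong side of the globe.)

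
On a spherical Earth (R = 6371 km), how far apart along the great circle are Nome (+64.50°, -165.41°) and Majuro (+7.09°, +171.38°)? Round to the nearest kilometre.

6642 km

Δλ = 171.38 − -165.41 = 336.79°; wrapped into (−180°, 180°]: -23.21°.
Δφ = 7.09 − 64.50 = -57.41°.
a = sin²(Δφ/2) + cos φ₁ · cos φ₂ · sin²(Δλ/2) = 0.247976.
c = 2·atan2(√a, √(1−a)) = 1.04252 rad → d = 6371·c ≈ 6641.88 km.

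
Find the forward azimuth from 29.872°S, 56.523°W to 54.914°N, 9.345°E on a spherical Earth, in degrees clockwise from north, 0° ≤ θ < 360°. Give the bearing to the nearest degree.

32°

Δλ = 9.345 − -56.523 = 65.868°.
θ = atan2( sin Δλ · cos φ₂ , cos φ₁ · sin φ₂ − sin φ₁ · cos φ₂ · cos Δλ )
  = atan2(0.52457, 0.82662) = 32.399° → normalised to [0°, 360°): 32.399°.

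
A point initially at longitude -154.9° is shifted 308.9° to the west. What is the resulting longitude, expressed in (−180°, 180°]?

Start at -154.9°; shift −308.9° → -463.8°.
-463.8° lies outside (−180°, 180°]; add 360° → -103.8°.

-103.8°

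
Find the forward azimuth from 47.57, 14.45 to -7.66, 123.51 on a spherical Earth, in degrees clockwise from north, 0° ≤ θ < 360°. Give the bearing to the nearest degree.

Δλ = 123.51 − 14.45 = 109.06°.
θ = atan2( sin Δλ · cos φ₂ , cos φ₁ · sin φ₂ − sin φ₁ · cos φ₂ · cos Δλ )
  = atan2(0.93674, 0.14895) = 80.965° → normalised to [0°, 360°): 80.965°.

81°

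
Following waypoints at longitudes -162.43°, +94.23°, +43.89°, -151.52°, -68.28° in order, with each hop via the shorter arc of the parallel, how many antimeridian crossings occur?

Leg 1: -162.43° → +94.23°, shortest Δλ = -103.34° (west) — crosses 180°.
Leg 2: +94.23° → +43.89°, shortest Δλ = -50.34° (west) — does not cross 180°.
Leg 3: +43.89° → -151.52°, shortest Δλ = 164.59° (east) — crosses 180°.
Leg 4: -151.52° → -68.28°, shortest Δλ = 83.24° (east) — does not cross 180°.
Total crossings: 2.

2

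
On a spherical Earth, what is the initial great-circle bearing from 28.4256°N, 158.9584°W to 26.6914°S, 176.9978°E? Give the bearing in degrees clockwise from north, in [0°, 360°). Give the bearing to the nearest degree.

Δλ = 176.9978 − -158.9584 = 335.9562°; wrapped into (−180°, 180°]: -24.0438°.
θ = atan2( sin Δλ · cos φ₂ , cos φ₁ · sin φ₂ − sin φ₁ · cos φ₂ · cos Δλ )
  = atan2(-0.36402, -0.78342) = -155.078° → normalised to [0°, 360°): 204.922°.

205°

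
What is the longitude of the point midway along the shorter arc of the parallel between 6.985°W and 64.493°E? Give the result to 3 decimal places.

Signed shortest Δλ from -6.985° to +64.493° is +71.478°.
Midpoint longitude = -6.985° + (+71.478°)/2 = -6.985° + 35.739° = +28.754°.

28.754°E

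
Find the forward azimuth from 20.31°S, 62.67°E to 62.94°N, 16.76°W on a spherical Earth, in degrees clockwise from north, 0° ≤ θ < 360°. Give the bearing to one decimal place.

Δλ = -16.76 − 62.67 = -79.43°.
θ = atan2( sin Δλ · cos φ₂ , cos φ₁ · sin φ₂ − sin φ₁ · cos φ₂ · cos Δλ )
  = atan2(-0.44720, 0.86413) = -27.362° → normalised to [0°, 360°): 332.638°.

332.6°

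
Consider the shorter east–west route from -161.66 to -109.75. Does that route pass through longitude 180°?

No

Signed shortest Δλ = ((-109.75 − -161.66 + 180) mod 360) − 180 = 51.91°.
Going east by 51.91° from -161.66° reaches -109.75° without touching 180°.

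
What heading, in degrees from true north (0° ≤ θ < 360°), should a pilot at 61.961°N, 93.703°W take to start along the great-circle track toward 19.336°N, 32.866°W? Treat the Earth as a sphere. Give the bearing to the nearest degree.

Δλ = -32.866 − -93.703 = 60.837°.
θ = atan2( sin Δλ · cos φ₂ , cos φ₁ · sin φ₂ − sin φ₁ · cos φ₂ · cos Δλ )
  = atan2(0.82398, -0.25020) = 106.891° → normalised to [0°, 360°): 106.891°.

107°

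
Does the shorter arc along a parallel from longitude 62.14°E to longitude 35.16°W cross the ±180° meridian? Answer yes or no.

Signed shortest Δλ = ((-35.16 − 62.14 + 180) mod 360) − 180 = -97.3°.
Going west by 97.3° from +62.14° reaches -35.16° without touching 180°.

No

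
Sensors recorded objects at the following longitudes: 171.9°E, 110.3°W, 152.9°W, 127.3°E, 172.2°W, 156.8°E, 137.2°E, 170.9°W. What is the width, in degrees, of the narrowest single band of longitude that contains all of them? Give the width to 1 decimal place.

122.4°

Sort the longitudes: -172.2°, -170.9°, -152.9°, -110.3°, +127.3°, +137.2°, +156.8°, +171.9°.
Eastward gaps between consecutive values (wrapping around): 1.3°, 18.0°, 42.6°, 237.6°, 9.9°, 19.6°, 15.1°, 15.9°.
Largest gap = 237.6° ⇒ minimal covering band is its complement: 360° − 237.6° = 122.4°.
Band runs from +127.3° eastward to -110.3°, crossing the antimeridian.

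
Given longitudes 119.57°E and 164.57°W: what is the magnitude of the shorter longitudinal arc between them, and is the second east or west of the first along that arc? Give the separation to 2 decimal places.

Raw difference: -164.57 − 119.57 = -284.14°.
Normalise into (−180°, 180°]: -284.14° + 360° = 75.86°.
Positive ⇒ the second point lies to the east; separation 75.86°.

75.86° east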